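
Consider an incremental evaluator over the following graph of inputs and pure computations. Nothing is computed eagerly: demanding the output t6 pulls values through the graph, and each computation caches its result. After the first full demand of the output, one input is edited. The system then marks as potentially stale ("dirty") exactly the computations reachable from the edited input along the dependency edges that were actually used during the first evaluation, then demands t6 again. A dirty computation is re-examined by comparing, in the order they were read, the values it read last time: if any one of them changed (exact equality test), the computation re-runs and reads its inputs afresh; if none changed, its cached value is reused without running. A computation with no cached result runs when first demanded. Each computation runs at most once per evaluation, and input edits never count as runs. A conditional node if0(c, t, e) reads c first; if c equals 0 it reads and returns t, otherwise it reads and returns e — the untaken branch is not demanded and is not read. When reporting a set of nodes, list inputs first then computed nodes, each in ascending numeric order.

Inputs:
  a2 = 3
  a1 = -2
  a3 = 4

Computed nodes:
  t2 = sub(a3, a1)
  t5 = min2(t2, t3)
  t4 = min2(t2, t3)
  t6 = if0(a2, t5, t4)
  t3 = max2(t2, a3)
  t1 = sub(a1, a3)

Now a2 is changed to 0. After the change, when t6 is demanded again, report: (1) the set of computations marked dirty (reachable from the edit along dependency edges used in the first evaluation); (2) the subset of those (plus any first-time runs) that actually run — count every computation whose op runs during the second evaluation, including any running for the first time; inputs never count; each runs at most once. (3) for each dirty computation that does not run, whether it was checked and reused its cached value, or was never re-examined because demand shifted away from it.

Dirty set: t6.
Run set: t5, t6 (2 run).
All dirty computations ended up running.
The important point: the flipped condition pulls in fresh nodes; t5 runs for the first time.

Initial pass — values computed on the first demand:
  t2 = sub(4, -2) = 6
  t3 = max2(6, 4) = 6
  t4 = min2(6, 6) = 6
  t6 = if0(a2=3 -> else branch t4) = 6

Second demand — change propagation:
  t5: newly demanded (no cache) — executes and yields 6.
  t6: re-runs because a2 3->0; new result 6 (unchanged).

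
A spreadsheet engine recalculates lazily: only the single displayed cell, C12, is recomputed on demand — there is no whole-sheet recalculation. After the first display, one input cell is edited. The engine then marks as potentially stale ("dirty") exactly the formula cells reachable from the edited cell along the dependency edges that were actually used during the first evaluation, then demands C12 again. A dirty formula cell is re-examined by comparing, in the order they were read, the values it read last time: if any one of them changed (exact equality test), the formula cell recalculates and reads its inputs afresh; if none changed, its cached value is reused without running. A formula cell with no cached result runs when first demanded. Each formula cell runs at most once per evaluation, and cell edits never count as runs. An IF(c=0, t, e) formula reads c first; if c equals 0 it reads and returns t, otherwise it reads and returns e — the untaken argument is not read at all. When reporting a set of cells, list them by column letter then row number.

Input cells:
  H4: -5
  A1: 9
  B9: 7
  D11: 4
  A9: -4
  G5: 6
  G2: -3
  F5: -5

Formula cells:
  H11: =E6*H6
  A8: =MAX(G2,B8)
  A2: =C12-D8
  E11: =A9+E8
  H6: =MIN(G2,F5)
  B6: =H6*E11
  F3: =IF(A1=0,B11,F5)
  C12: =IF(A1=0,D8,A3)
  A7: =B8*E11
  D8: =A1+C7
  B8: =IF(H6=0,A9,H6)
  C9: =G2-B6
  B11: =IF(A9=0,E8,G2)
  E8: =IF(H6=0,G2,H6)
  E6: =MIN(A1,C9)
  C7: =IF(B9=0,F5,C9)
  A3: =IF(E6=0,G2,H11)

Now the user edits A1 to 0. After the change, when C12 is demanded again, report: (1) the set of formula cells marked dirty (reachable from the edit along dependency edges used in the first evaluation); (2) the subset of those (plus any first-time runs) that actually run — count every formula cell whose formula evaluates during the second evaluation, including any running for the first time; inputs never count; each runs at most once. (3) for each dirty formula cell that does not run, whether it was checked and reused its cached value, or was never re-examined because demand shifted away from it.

Marked dirty: A3, C12, E6, H11.
Formula cells that run: C7, C12, D8 — 3 in total.
Never re-examined (demand shifted away): A3, E6, H11.
Key observation: a condition flipped, so demand moved to the other branch — A3, E6, H11 are never re-examined.

First evaluation (everything demanded from the output):
  H6 = MIN(-3, -5) = -5
  E8 = IF(H6=0: H6=-5 -> else branch H6) = -5
  E11 = -4 + -5 = -9
  B6 = -5 * -9 = 45
  C9 = -3 - 45 = -48
  E6 = MIN(9, -48) = -48
  H11 = -48 * -5 = 240
  A3 = IF(E6=0: E6=-48 -> else branch H11) = 240
  C12 = IF(A1=0: A1=9 -> else branch A3) = 240

Propagation after the edit:
  C7: demanded for the first time — runs, produces -48.
  D8: demanded for the first time — runs, produces -48.
  E6: marked dirty but never re-examined — demand shifted away from it.
  H11: marked dirty but never re-examined — demand shifted away from it.
  A3: marked dirty but never re-examined — demand shifted away from it.
  C12: runs — A1 9->0; result -48.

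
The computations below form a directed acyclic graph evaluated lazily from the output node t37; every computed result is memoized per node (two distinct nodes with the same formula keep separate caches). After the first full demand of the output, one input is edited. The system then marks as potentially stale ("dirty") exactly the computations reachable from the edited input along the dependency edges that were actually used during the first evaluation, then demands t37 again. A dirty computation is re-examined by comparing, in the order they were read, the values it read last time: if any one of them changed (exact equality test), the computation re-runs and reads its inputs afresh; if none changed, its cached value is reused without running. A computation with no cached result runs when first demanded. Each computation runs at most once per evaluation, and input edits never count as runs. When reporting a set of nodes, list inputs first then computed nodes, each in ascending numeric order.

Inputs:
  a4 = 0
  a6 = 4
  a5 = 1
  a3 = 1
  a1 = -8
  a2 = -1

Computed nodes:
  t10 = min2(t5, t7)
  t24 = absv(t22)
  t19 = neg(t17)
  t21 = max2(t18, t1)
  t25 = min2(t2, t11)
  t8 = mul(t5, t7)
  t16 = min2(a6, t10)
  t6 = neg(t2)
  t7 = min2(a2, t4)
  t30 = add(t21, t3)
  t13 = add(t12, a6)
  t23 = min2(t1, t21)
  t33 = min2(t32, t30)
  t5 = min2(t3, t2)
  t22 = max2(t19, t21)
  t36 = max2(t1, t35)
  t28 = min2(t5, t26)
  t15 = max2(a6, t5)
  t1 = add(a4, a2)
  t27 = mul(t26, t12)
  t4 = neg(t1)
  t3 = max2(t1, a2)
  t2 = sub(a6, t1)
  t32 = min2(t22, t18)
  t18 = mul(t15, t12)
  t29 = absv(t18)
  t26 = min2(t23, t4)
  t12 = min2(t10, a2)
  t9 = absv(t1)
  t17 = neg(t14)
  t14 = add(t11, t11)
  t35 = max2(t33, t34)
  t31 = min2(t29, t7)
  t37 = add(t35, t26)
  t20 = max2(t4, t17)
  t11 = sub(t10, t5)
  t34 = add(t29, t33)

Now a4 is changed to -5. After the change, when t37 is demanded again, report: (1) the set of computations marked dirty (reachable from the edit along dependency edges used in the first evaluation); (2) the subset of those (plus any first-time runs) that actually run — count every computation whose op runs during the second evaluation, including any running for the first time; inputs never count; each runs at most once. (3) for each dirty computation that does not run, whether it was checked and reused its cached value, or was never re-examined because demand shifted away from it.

The edit dirties: t1, t2, t3, t4, t5, t7, t10, t11, t12, t14, t15, t17, t18, t19, t21, t22, t23, t26, t29, t30, t32, t33, t34, t35, t37.
15 computations run: t1, t2, t3, t4, t5, t7, t21, t22, t23, t26, t30, t33, t34, t35, t37.
Cache hits after checking: t10, t11, t12, t14, t15, t17, t18, t19, t29, t32.
Note where the cutoff bites: t10 is checked, finds nothing changed, and keeps its cache.

First demand of the output computes:
  t1 = add(0, -1) = -1
  t2 = sub(4, -1) = 5
  t3 = max2(-1, -1) = -1
  t4 = neg(-1) = 1
  t5 = min2(-1, 5) = -1
  t7 = min2(-1, 1) = -1
  t10 = min2(-1, -1) = -1
  t11 = sub(-1, -1) = 0
  t12 = min2(-1, -1) = -1
  t14 = add(0, 0) = 0
  t15 = max2(4, -1) = 4
  t17 = neg(0) = 0
  t18 = mul(4, -1) = -4
  t19 = neg(0) = 0
  t21 = max2(-4, -1) = -1
  t22 = max2(0, -1) = 0
  t23 = min2(-1, -1) = -1
  t26 = min2(-1, 1) = -1
  t29 = absv(-4) = 4
  t30 = add(-1, -1) = -2
  t32 = min2(0, -4) = -4
  t33 = min2(-4, -2) = -4
  t34 = add(4, -4) = 0
  t35 = max2(-4, 0) = 0
  t37 = add(0, -1) = -1

After the edit, cleaning proceeds:
  t1: a read changed (a4 0->-5) — executes, giving -6.
  t2: a read changed (t1 -1->-6) — executes, giving 10.
  t3: a read changed (t1 -1->-6) — executes, giving -1 — identical to its old value.
  t4: a read changed (t1 -1->-6) — executes, giving 6.
  t5: a read changed (t2 5->10) — executes, giving -1 — identical to its old value.
  t7: a read changed (t4 1->6) — executes, giving -1 — identical to its old value.
  t10: dirty, but its reads are unchanged (t5 unchanged, t7 unchanged); cached -1 stands.
  t11: dirty, but its reads are unchanged (t10 unchanged, t5 unchanged); cached 0 stands.
  t12: dirty, but its reads are unchanged (t10 unchanged, a2 unchanged); cached -1 stands.
  t14: dirty, but its reads are unchanged (t11 unchanged, t11 unchanged); cached 0 stands.
  t15: dirty, but its reads are unchanged (a6 unchanged, t5 unchanged); cached 4 stands.
  t17: dirty, but its reads are unchanged (t14 unchanged); cached 0 stands.
  t18: dirty, but its reads are unchanged (t15 unchanged, t12 unchanged); cached -4 stands.
  t19: dirty, but its reads are unchanged (t17 unchanged); cached 0 stands.
  t21: a read changed (t1 -1->-6) — executes, giving -4.
  t22: a read changed (t21 -1->-4) — executes, giving 0 — identical to its old value.
  t23: a read changed (t1 -1->-6; t21 -1->-4) — executes, giving -6.
  t26: a read changed (t23 -1->-6; t4 1->6) — executes, giving -6.
  t29: dirty, but its reads are unchanged (t18 unchanged); cached 4 stands.
  t30: a read changed (t21 -1->-4) — executes, giving -5.
  t32: dirty, but its reads are unchanged (t22 unchanged, t18 unchanged); cached -4 stands.
  t33: a read changed (t30 -2->-5) — executes, giving -5.
  t34: a read changed (t33 -4->-5) — executes, giving -1.
  t35: a read changed (t33 -4->-5; t34 0->-1) — executes, giving -1.
  t37: a read changed (t35 0->-1; t26 -1->-6) — executes, giving -7.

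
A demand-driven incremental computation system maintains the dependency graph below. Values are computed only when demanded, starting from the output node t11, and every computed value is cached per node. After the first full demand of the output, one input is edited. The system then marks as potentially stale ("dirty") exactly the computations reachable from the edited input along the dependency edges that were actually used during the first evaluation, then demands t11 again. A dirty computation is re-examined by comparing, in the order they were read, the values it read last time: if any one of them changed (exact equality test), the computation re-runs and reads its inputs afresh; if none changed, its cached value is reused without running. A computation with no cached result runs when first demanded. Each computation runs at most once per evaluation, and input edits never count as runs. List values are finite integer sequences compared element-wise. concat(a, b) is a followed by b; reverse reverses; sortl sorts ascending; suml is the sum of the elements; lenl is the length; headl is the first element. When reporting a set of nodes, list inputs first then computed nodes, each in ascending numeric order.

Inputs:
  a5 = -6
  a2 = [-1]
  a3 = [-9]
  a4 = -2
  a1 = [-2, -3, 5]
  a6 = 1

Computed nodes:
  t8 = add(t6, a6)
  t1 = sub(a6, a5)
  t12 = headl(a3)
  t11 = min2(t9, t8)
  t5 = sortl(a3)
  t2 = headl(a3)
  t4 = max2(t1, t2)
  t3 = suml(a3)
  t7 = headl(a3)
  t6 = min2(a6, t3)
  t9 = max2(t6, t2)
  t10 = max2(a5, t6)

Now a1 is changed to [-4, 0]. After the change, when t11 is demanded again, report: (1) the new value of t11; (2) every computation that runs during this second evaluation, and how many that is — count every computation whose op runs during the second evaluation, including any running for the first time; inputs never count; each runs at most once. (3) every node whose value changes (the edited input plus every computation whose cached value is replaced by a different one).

First evaluation (everything demanded from the output):
  t2 = headl([-9]) = -9
  t3 = suml([-9]) = -9
  t6 = min2(1, -9) = -9
  t8 = add(-9, 1) = -8
  t9 = max2(-9, -9) = -9
  t11 = min2(-9, -8) = -9

Propagation after the edit:
  a1 feeds no computation that the output demands — nothing is marked dirty and nothing runs.

Key observation: a1 is never demanded by the output, so the edit triggers no recomputation at all.

New value of t11: -9.
Computations that run: none — 0 in total.
Values that change: a1.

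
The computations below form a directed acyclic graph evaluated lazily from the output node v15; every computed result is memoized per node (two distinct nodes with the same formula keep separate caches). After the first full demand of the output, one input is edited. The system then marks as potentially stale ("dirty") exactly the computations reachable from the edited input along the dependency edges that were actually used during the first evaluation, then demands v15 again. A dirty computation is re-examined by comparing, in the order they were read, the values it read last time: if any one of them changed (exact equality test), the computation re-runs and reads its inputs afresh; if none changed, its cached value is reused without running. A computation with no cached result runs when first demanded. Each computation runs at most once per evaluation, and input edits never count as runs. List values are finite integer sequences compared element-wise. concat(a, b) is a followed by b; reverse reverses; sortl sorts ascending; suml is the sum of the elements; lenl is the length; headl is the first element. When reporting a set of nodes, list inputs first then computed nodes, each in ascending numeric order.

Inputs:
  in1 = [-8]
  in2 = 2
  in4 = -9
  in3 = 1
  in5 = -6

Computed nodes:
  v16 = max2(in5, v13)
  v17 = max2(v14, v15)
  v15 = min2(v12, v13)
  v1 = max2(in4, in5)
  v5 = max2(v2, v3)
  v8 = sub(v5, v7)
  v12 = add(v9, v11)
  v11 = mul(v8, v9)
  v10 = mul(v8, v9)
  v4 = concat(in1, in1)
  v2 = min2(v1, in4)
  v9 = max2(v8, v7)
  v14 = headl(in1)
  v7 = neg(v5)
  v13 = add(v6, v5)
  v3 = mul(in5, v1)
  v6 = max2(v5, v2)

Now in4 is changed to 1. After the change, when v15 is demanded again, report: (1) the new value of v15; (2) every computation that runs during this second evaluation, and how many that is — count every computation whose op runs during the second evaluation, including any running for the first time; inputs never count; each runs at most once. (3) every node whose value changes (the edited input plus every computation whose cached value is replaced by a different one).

Demanding v15 again yields 2.
12 computations run: v1, v2, v3, v5, v6, v7, v8, v9, v11, v12, v13, v15.
The nodes whose values change: in4, v1, v2, v3, v5, v6, v7, v8, v9, v11, v12, v13, v15.

First demand of the output computes:
  v1 = max2(-9, -6) = -6
  v2 = min2(-6, -9) = -9
  v3 = mul(-6, -6) = 36
  v5 = max2(-9, 36) = 36
  v6 = max2(36, -9) = 36
  v7 = neg(36) = -36
  v8 = sub(36, -36) = 72
  v9 = max2(72, -36) = 72
  v11 = mul(72, 72) = 5184
  v12 = add(72, 5184) = 5256
  v13 = add(36, 36) = 72
  v15 = min2(5256, 72) = 72

After the edit, cleaning proceeds:
  v1: a read changed (in4 -9->1) — executes, giving 1.
  v2: a read changed (v1 -6->1; in4 -9->1) — executes, giving 1.
  v3: a read changed (v1 -6->1) — executes, giving -6.
  v5: a read changed (v2 -9->1; v3 36->-6) — executes, giving 1.
  v6: a read changed (v5 36->1; v2 -9->1) — executes, giving 1.
  v7: a read changed (v5 36->1) — executes, giving -1.
  v8: a read changed (v5 36->1; v7 -36->-1) — executes, giving 2.
  v9: a read changed (v8 72->2; v7 -36->-1) — executes, giving 2.
  v11: a read changed (v8 72->2; v9 72->2) — executes, giving 4.
  v12: a read changed (v9 72->2; v11 5184->4) — executes, giving 6.
  v13: a read changed (v6 36->1; v5 36->1) — executes, giving 2.
  v15: a read changed (v12 5256->6; v13 72->2) — executes, giving 2.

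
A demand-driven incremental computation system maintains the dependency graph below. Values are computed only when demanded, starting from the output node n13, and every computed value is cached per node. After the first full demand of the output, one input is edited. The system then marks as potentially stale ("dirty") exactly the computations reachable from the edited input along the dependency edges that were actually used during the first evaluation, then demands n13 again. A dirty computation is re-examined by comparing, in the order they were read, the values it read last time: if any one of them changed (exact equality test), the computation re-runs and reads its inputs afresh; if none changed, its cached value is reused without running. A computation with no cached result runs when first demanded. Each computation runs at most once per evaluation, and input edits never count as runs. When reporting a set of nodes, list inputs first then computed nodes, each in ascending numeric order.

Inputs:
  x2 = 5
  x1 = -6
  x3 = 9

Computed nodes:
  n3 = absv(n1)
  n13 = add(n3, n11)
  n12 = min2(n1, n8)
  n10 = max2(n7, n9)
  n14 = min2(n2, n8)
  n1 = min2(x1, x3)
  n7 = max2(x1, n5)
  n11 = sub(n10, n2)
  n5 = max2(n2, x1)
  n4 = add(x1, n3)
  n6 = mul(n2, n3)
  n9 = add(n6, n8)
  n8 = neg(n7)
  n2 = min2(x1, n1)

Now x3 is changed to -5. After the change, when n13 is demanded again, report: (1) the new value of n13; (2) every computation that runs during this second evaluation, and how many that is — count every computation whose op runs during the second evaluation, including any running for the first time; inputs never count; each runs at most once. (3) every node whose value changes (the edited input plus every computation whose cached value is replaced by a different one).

New value of n13: 6.
Computations that run: n1 — 1 in total.
Values that change: x3.
Key observation: the change is absorbed at n1 — it re-runs but produces the same value, and the output's value is unchanged.

First evaluation (everything demanded from the output):
  n1 = min2(-6, 9) = -6
  n2 = min2(-6, -6) = -6
  n3 = absv(-6) = 6
  n5 = max2(-6, -6) = -6
  n6 = mul(-6, 6) = -36
  n7 = max2(-6, -6) = -6
  n8 = neg(-6) = 6
  n9 = add(-36, 6) = -30
  n10 = max2(-6, -30) = -6
  n11 = sub(-6, -6) = 0
  n13 = add(6, 0) = 6

Propagation after the edit:
  n1: runs — x3 9->-5; result -6 (same value as before).
  n2: checked — values it read are unchanged (x1 unchanged, n1 unchanged); reused cached -6 without running.
  n3: checked — values it read are unchanged (n1 unchanged); reused cached 6 without running.
  n5: checked — values it read are unchanged (n2 unchanged, x1 unchanged); reused cached -6 without running.
  n6: checked — values it read are unchanged (n2 unchanged, n3 unchanged); reused cached -36 without running.
  n7: checked — values it read are unchanged (x1 unchanged, n5 unchanged); reused cached -6 without running.
  n8: checked — values it read are unchanged (n7 unchanged); reused cached 6 without running.
  n9: checked — values it read are unchanged (n6 unchanged, n8 unchanged); reused cached -30 without running.
  n10: checked — values it read are unchanged (n7 unchanged, n9 unchanged); reused cached -6 without running.
  n11: checked — values it read are unchanged (n10 unchanged, n2 unchanged); reused cached 0 without running.
  n13: checked — values it read are unchanged (n3 unchanged, n11 unchanged); reused cached 6 without running.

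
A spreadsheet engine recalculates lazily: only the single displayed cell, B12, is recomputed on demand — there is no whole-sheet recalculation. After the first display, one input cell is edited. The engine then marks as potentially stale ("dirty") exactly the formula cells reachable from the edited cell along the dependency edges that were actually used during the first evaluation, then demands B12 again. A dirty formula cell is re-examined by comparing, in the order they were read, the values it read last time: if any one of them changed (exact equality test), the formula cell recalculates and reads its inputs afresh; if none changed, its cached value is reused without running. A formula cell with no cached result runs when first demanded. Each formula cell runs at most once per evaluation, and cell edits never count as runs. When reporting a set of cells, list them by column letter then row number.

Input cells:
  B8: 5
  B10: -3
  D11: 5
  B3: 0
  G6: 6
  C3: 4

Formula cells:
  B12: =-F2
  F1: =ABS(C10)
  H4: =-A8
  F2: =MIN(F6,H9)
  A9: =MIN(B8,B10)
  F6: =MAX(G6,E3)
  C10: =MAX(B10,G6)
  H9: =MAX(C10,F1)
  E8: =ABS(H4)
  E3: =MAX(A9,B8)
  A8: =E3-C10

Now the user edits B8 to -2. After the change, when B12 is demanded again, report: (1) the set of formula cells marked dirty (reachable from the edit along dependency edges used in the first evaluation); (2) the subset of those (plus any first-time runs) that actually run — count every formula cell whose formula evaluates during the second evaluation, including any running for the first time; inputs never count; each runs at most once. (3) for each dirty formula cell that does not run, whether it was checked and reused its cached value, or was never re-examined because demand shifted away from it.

First evaluation (everything demanded from the output):
  A9 = MIN(5, -3) = -3
  C10 = MAX(-3, 6) = 6
  E3 = MAX(-3, 5) = 5
  F1 = ABS(6) = 6
  F6 = MAX(6, 5) = 6
  H9 = MAX(6, 6) = 6
  F2 = MIN(6, 6) = 6
  B12 = -(6) = -6

Propagation after the edit:
  A9: runs — B8 5->-2; result -3 (same value as before).
  E3: runs — B8 5->-2; result -2.
  F6: runs — E3 5->-2; result 6 (same value as before).
  F2: checked — values it read are unchanged (F6 unchanged, H9 unchanged); reused cached 6 without running.
  B12: checked — values it read are unchanged (F2 unchanged); reused cached -6 without running.

Key observation: the cutoff stops propagation at F2 — its inputs' values are unchanged, so it reuses its cache.

Marked dirty: A9, B12, E3, F2, F6.
Formula cells that run: A9, E3, F6 — 3 in total.
Checked but reused from cache: B12, F2.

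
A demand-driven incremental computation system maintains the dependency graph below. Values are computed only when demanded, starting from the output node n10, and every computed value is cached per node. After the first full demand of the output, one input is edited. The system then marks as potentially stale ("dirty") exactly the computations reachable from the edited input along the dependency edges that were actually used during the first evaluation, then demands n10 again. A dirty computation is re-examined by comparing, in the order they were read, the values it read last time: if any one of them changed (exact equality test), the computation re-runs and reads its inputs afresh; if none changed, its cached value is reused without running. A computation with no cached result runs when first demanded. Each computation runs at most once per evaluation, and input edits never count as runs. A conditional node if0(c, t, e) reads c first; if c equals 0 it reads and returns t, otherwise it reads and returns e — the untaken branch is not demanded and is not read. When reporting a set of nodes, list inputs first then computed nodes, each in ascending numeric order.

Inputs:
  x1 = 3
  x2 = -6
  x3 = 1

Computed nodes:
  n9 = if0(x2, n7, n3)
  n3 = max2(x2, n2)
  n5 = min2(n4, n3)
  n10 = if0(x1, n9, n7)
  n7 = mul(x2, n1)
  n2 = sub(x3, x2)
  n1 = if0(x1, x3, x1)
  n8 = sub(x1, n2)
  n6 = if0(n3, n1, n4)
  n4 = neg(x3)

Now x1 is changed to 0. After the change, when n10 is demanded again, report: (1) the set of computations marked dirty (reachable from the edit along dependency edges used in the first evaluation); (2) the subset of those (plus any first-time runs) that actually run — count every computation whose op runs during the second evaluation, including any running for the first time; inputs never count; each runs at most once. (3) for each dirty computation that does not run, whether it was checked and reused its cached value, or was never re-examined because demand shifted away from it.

First evaluation (everything demanded from the output):
  n1 = if0(x1=3 -> else branch x1) = 3
  n7 = mul(-6, 3) = -18
  n10 = if0(x1=3 -> else branch n7) = -18

Propagation after the edit:
  n1: marked dirty but never re-examined — demand shifted away from it.
  n2: demanded for the first time — runs, produces 7.
  n3: demanded for the first time — runs, produces 7.
  n7: marked dirty but never re-examined — demand shifted away from it.
  n9: demanded for the first time — runs, produces 7.
  n10: runs — x1 3->0; result 7.

Key observation: a condition flipped, so demand moved to the other branch — n1, n7 are never re-examined.

Marked dirty: n1, n7, n10.
Computations that run: n2, n3, n9, n10 — 4 in total.
Never re-examined (demand shifted away): n1, n7.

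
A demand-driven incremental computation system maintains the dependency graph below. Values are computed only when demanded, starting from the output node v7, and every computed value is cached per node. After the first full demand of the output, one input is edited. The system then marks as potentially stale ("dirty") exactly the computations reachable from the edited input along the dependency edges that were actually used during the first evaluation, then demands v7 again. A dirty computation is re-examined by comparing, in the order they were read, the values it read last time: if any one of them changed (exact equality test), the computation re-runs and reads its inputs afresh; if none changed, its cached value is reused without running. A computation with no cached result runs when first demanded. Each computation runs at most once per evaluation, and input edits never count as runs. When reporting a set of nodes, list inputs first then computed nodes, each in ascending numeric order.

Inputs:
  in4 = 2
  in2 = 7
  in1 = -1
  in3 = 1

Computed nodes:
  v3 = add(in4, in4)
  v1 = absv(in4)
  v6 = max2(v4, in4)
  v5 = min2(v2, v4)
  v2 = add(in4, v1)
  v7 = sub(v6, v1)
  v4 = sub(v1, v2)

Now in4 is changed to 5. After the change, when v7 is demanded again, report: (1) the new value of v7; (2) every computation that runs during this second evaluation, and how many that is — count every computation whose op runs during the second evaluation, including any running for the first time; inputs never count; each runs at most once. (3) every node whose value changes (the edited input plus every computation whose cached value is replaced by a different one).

New value of v7: 0.
Computations that run: v1, v2, v4, v6, v7 — 5 in total.
Values that change: in4, v1, v2, v4, v6.

First evaluation (everything demanded from the output):
  v1 = absv(2) = 2
  v2 = add(2, 2) = 4
  v4 = sub(2, 4) = -2
  v6 = max2(-2, 2) = 2
  v7 = sub(2, 2) = 0

Propagation after the edit:
  v1: runs — in4 2->5; result 5.
  v2: runs — in4 2->5; v1 2->5; result 10.
  v4: runs — v1 2->5; v2 4->10; result -5.
  v6: runs — v4 -2->-5; in4 2->5; result 5.
  v7: runs — v6 2->5; v1 2->5; result 0 (same value as before).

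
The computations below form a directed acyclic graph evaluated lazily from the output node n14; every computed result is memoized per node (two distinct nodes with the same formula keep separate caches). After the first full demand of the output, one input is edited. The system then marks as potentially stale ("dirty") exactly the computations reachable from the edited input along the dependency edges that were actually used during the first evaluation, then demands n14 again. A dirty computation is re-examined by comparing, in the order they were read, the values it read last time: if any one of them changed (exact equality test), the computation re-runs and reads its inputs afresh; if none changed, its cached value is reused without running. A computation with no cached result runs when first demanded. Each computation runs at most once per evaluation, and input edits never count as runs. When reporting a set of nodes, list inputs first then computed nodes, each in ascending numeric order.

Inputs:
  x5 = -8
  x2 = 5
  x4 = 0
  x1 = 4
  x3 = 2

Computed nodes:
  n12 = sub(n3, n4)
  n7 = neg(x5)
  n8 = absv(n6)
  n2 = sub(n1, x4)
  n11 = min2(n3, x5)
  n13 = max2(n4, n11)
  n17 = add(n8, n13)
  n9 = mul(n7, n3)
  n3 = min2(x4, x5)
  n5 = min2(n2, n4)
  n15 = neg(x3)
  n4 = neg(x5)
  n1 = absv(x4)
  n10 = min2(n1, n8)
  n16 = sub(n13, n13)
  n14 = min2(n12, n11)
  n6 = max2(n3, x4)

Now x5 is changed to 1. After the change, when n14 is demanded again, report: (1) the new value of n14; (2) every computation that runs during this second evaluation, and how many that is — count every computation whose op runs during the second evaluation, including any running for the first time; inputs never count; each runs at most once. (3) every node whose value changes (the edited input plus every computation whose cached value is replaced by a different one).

First demand of the output computes:
  n3 = min2(0, -8) = -8
  n4 = neg(-8) = 8
  n11 = min2(-8, -8) = -8
  n12 = sub(-8, 8) = -16
  n14 = min2(-16, -8) = -16

After the edit, cleaning proceeds:
  n3: a read changed (x5 -8->1) — executes, giving 0.
  n4: a read changed (x5 -8->1) — executes, giving -1.
  n11: a read changed (n3 -8->0; x5 -8->1) — executes, giving 0.
  n12: a read changed (n3 -8->0; n4 8->-1) — executes, giving 1.
  n14: a read changed (n12 -16->1; n11 -8->0) — executes, giving 0.

Demanding n14 again yields 0.
5 computations run: n3, n4, n11, n12, n14.
The nodes whose values change: x5, n3, n4, n11, n12, n14.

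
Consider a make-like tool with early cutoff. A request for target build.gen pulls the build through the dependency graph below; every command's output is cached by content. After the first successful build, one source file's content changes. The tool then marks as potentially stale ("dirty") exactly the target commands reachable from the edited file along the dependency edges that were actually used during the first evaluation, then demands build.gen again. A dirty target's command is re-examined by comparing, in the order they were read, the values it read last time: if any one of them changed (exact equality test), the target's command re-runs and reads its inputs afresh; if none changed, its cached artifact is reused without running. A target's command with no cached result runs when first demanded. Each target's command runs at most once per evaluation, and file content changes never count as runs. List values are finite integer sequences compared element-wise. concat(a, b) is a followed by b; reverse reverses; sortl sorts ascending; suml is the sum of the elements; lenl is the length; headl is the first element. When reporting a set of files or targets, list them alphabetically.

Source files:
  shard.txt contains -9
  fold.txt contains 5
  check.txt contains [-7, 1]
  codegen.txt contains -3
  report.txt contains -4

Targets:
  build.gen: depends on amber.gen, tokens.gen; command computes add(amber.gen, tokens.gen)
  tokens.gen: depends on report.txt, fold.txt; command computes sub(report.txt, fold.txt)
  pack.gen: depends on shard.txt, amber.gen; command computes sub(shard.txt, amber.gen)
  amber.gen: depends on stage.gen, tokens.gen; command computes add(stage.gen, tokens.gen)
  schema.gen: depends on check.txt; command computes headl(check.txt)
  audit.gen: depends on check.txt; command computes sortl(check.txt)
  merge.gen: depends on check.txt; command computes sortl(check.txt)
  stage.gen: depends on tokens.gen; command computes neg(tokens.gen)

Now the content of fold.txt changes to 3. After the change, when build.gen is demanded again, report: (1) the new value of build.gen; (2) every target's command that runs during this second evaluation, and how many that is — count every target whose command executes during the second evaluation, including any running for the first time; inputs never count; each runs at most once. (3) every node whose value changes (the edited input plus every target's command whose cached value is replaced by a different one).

Demanding build.gen again yields -7.
4 target commands run: amber.gen, build.gen, stage.gen, tokens.gen.
The nodes whose values change: build.gen, fold.txt, stage.gen, tokens.gen.

First demand of the output computes:
  tokens.gen = sub(-4, 5) = -9
  stage.gen = neg(-9) = 9
  amber.gen = add(9, -9) = 0
  build.gen = add(0, -9) = -9

After the edit, cleaning proceeds:
  tokens.gen: a read changed (fold.txt 5->3) — executes, giving -7.
  stage.gen: a read changed (tokens.gen -9->-7) — executes, giving 7.
  amber.gen: a read changed (stage.gen 9->7; tokens.gen -9->-7) — executes, giving 0 — identical to its old value.
  build.gen: a read changed (tokens.gen -9->-7) — executes, giving -7.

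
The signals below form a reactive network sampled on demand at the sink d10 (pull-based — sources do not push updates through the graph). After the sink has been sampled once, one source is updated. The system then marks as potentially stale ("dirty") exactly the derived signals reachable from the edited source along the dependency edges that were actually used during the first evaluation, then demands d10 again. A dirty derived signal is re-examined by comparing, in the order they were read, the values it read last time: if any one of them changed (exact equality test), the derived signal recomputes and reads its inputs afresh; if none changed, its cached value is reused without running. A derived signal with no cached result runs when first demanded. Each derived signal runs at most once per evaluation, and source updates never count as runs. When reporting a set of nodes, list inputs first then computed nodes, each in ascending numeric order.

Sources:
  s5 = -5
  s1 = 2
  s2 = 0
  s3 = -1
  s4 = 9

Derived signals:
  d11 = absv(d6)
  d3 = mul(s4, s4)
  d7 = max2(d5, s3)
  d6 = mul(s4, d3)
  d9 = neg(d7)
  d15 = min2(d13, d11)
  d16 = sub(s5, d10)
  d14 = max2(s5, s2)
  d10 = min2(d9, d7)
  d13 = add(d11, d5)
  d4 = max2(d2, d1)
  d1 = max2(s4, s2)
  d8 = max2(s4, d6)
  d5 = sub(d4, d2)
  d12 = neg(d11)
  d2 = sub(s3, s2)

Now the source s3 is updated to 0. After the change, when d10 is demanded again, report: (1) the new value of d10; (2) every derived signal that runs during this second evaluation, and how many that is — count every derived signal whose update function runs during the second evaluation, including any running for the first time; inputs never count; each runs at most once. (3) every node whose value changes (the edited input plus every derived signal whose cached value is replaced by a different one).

Initial pass — values computed on the first demand:
  d1 = max2(9, 0) = 9
  d2 = sub(-1, 0) = -1
  d4 = max2(-1, 9) = 9
  d5 = sub(9, -1) = 10
  d7 = max2(10, -1) = 10
  d9 = neg(10) = -10
  d10 = min2(-10, 10) = -10

Second demand — change propagation:
  d2: re-runs because s3 -1->0; new result 0.
  d4: re-runs because d2 -1->0; new result 9 (unchanged).
  d5: re-runs because d2 -1->0; new result 9.
  d7: re-runs because d5 10->9; s3 -1->0; new result 9.
  d9: re-runs because d7 10->9; new result -9.
  d10: re-runs because d9 -10->-9; d7 10->9; new result -9.

d10 now evaluates to -9.
Run set: d2, d4, d5, d7, d9, d10 (6 run).
Changed values: s3, d2, d5, d7, d9, d10.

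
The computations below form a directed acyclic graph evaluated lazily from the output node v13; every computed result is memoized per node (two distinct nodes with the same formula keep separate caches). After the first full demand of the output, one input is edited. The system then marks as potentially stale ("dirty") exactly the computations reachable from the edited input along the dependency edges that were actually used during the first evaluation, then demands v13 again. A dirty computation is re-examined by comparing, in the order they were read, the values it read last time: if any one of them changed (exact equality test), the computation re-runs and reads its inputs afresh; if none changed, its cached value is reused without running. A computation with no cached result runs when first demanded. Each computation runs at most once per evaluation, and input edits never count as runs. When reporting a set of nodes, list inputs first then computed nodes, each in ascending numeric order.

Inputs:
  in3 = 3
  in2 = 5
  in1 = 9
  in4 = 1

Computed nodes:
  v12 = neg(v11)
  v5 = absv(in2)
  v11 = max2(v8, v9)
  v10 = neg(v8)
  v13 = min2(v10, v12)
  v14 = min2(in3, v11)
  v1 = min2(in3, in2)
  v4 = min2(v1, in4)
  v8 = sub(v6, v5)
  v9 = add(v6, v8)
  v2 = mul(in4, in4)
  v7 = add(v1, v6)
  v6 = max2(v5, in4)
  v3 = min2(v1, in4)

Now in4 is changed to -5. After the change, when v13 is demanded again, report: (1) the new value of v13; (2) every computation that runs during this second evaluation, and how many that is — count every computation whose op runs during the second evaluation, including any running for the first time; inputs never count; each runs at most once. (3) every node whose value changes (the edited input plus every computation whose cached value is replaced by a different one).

Demanding v13 again yields -5.
1 computations run: v6.
The nodes whose values change: in4.
Note the absorption at v6: it re-runs yet its value is the same, leaving the output's value untouched.

First demand of the output computes:
  v5 = absv(5) = 5
  v6 = max2(5, 1) = 5
  v8 = sub(5, 5) = 0
  v9 = add(5, 0) = 5
  v10 = neg(0) = 0
  v11 = max2(0, 5) = 5
  v12 = neg(5) = -5
  v13 = min2(0, -5) = -5

After the edit, cleaning proceeds:
  v6: a read changed (in4 1->-5) — executes, giving 5 — identical to its old value.
  v8: dirty, but its reads are unchanged (v6 unchanged, v5 unchanged); cached 0 stands.
  v9: dirty, but its reads are unchanged (v6 unchanged, v8 unchanged); cached 5 stands.
  v10: dirty, but its reads are unchanged (v8 unchanged); cached 0 stands.
  v11: dirty, but its reads are unchanged (v8 unchanged, v9 unchanged); cached 5 stands.
  v12: dirty, but its reads are unchanged (v11 unchanged); cached -5 stands.
  v13: dirty, but its reads are unchanged (v10 unchanged, v12 unchanged); cached -5 stands.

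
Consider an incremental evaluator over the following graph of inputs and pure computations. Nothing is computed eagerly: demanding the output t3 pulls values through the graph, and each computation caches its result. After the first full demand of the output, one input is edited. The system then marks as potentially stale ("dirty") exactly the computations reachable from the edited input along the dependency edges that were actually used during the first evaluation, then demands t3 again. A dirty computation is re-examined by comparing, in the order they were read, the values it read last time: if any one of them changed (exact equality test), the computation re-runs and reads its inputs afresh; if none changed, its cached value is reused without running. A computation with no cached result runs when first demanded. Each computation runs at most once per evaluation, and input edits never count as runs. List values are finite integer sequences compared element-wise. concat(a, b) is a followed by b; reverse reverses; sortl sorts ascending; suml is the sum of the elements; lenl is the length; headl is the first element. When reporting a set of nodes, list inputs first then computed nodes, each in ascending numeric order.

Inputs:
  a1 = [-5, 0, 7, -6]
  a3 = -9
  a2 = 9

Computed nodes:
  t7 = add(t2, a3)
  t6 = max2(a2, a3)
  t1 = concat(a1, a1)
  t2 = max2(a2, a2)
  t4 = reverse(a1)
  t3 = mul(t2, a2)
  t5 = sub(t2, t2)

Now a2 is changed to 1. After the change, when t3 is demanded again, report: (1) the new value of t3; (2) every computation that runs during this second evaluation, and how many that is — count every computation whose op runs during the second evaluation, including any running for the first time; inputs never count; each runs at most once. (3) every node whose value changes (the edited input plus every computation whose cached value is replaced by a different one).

t3 now evaluates to 1.
Run set: t2, t3 (2 run).
Changed values: a2, t2, t3.

Initial pass — values computed on the first demand:
  t2 = max2(9, 9) = 9
  t3 = mul(9, 9) = 81

Second demand — change propagation:
  t2: re-runs because a2 9->1; a2 9->1; new result 1.
  t3: re-runs because t2 9->1; a2 9->1; new result 1.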